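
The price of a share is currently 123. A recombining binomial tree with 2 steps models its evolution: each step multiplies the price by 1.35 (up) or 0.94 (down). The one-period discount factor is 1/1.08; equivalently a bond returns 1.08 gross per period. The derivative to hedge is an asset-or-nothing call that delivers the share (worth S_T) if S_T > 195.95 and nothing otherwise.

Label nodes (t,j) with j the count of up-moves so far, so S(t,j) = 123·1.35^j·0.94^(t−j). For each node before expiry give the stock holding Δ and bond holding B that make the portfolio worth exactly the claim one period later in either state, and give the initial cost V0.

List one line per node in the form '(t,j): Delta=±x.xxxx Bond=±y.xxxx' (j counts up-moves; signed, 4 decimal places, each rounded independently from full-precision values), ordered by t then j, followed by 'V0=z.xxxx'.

(0,0): Delta=1.4054 Bond=-150.4573
(1,0): Delta=0.0000 Bond=0.0000
(1,1): Delta=3.2927 Bond=-475.8750
V0=22.4085

Since d<R<u, set p* = (R−d)/(u−d) = 0.3415; price each node as the discounted p*-expectation of its children.
Terminal values V(2,·): V(2,0)=0.0000, V(2,1)=0.0000, V(2,2)=224.1675
Node (1,0) S=115.6200: V=(p*·0.0000+(1−p*)·0.0000)/1.08=0.0000; Δ=(0.0000−0.0000)/(156.0870−108.6828)=0.0000; B=V−Δ·S=0.0000
Node (1,1) S=166.0500: V=(p*·224.1675+(1−p*)·0.0000)/1.08=70.8750; Δ=(224.1675−0.0000)/(224.1675−156.0870)=3.2927; B=V−Δ·S=-475.8750
Node (0,0) S=123.0000: V=(p*·70.8750+(1−p*)·0.0000)/1.08=22.4085; Δ=(70.8750−0.0000)/(166.0500−115.6200)=1.4054; B=V−Δ·S=-150.4573
Each (Δ,B) replicates both successor values, so the strategy is self-financing and V0 is arbitrage-free.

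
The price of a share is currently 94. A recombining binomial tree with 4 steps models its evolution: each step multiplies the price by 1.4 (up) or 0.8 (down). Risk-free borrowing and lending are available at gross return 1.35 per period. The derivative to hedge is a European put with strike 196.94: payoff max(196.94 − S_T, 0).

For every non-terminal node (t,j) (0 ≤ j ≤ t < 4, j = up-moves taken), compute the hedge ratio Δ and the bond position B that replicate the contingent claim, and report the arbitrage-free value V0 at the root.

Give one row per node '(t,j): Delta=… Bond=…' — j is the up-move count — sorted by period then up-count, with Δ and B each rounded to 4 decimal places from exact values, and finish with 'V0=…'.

Since d<R<u, set p* = (R−d)/(u−d) = 0.9167; price each node as the discounted p*-expectation of its children.
Payoff layer (t=4): V(4,0)=158.4376, V(4,1)=129.5608, V(4,2)=79.0264, V(4,3)=0.0000, V(4,4)=0.0000
(3,0): S=48.1280. Δ = (V_up−V_dn)/(S_up−S_dn) = (129.5608−158.4376)/(67.3792−38.5024) = -1.0000. V = [p*·129.5608 + (1−p*)·158.4376]/1.35 = 97.7535. B = V − Δ·S = 145.8815.
(3,1): S=84.2240. Δ = (V_up−V_dn)/(S_up−S_dn) = (79.0264−129.5608)/(117.9136−67.3792) = -1.0000. V = [p*·79.0264 + (1−p*)·129.5608]/1.35 = 61.6575. B = V − Δ·S = 145.8815.
(3,2): S=147.3920. Δ = (V_up−V_dn)/(S_up−S_dn) = (0.0000−79.0264)/(206.3488−117.9136) = -0.8936. V = [p*·0.0000 + (1−p*)·79.0264]/1.35 = 4.8782. B = V − Δ·S = 136.5888.
(3,3): S=257.9360. Δ = (V_up−V_dn)/(S_up−S_dn) = (0.0000−0.0000)/(361.1104−206.3488) = 0.0000. V = [p*·0.0000 + (1−p*)·0.0000]/1.35 = 0.0000. B = V − Δ·S = 0.0000.
(2,0): S=60.1600. Δ = (V_up−V_dn)/(S_up−S_dn) = (61.6575−97.7535)/(84.2240−48.1280) = -1.0000. V = [p*·61.6575 + (1−p*)·97.7535]/1.35 = 47.9004. B = V − Δ·S = 108.0604.
(2,1): S=105.2800. Δ = (V_up−V_dn)/(S_up−S_dn) = (4.8782−61.6575)/(147.3920−84.2240) = -0.8989. V = [p*·4.8782 + (1−p*)·61.6575]/1.35 = 7.1184. B = V − Δ·S = 101.7505.
(2,2): S=184.2400. Δ = (V_up−V_dn)/(S_up−S_dn) = (0.0000−4.8782)/(257.9360−147.3920) = -0.0441. V = [p*·0.0000 + (1−p*)·4.8782]/1.35 = 0.3011. B = V − Δ·S = 8.4314.
(1,0): S=75.2000. Δ = (V_up−V_dn)/(S_up−S_dn) = (7.1184−47.9004)/(105.2800−60.1600) = -0.9039. V = [p*·7.1184 + (1−p*)·47.9004]/1.35 = 7.7903. B = V − Δ·S = 75.7603.
(1,1): S=131.6000. Δ = (V_up−V_dn)/(S_up−S_dn) = (0.3011−7.1184)/(184.2400−105.2800) = -0.0863. V = [p*·0.3011 + (1−p*)·7.1184]/1.35 = 0.6439. B = V − Δ·S = 12.0059.
(0,0): S=94.0000. Δ = (V_up−V_dn)/(S_up−S_dn) = (0.6439−7.7903)/(131.6000−75.2000) = -0.1267. V = [p*·0.6439 + (1−p*)·7.7903]/1.35 = 0.9181. B = V − Δ·S = 12.8287.
Each (Δ,B) replicates both successor values, so the strategy is self-financing and V0 is arbitrage-free.

(0,0): Delta=-0.1267 Bond=12.8287
(1,0): Delta=-0.9039 Bond=75.7603
(1,1): Delta=-0.0863 Bond=12.0059
(2,0): Delta=-1.0000 Bond=108.0604
(2,1): Delta=-0.8989 Bond=101.7505
(2,2): Delta=-0.0441 Bond=8.4314
(3,0): Delta=-1.0000 Bond=145.8815
(3,1): Delta=-1.0000 Bond=145.8815
(3,2): Delta=-0.8936 Bond=136.5888
(3,3): Delta=0.0000 Bond=0.0000
V0=0.9181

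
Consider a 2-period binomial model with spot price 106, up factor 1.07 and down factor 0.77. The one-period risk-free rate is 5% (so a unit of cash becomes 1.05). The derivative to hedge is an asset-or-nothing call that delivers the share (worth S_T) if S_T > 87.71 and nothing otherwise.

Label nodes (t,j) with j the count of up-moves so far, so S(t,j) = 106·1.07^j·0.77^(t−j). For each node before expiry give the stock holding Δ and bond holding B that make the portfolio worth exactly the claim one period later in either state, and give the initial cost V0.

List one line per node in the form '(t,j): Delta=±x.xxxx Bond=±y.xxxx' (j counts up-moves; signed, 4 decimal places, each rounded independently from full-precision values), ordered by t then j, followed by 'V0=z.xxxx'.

(0,0): Delta=3.3923 Bond=-263.6945
(1,0): Delta=0.0000 Bond=0.0000
(1,1): Delta=3.5667 Bond=-296.6563
V0=95.8889

No-arbitrage ⇒ martingale measure with p* = (R−d)/(u−d) = 0.9333.
Payoff layer (t=2): V(2,0)=0.0000, V(2,1)=0.0000, V(2,2)=121.3594
  t=1,j=0: stock 81.6200 → up 87.3334 (V=0.0000), down 62.8474 (V=0.0000). Price 0.0000; hedge Δ=0.0000, bond B=0.0000.
  t=1,j=1: stock 113.4200 → up 121.3594 (V=121.3594), down 87.3334 (V=0.0000). Price 107.8750; hedge Δ=3.5667, bond B=-296.6563.
  t=0,j=0: stock 106.0000 → up 113.4200 (V=107.8750), down 81.6200 (V=0.0000). Price 95.8889; hedge Δ=3.3923, bond B=-263.6945.
The time-0 hedge costs 95.8889, which is the no-arbitrage price.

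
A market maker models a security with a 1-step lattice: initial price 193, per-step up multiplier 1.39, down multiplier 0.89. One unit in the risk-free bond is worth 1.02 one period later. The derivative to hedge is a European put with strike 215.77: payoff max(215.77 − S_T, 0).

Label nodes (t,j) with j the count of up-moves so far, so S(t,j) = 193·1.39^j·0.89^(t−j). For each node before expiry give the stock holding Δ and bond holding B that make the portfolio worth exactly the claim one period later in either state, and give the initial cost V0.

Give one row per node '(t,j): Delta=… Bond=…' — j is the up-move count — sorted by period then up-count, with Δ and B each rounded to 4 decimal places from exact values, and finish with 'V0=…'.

(0,0): Delta=-0.4560 Bond=119.9216
V0=31.9216

Since d<R<u, set p* = (R−d)/(u−d) = 0.2600; price each node as the discounted p*-expectation of its children.
Payoff layer (t=1): V(1,0)=44.0000, V(1,1)=0.0000
(0,0): S=193.0000. Δ = (V_up−V_dn)/(S_up−S_dn) = (0.0000−44.0000)/(268.2700−171.7700) = -0.4560. V = [p*·0.0000 + (1−p*)·44.0000]/1.02 = 31.9216. B = V − Δ·S = 119.9216.
The time-0 hedge costs 31.9216, which is the no-arbitrage price.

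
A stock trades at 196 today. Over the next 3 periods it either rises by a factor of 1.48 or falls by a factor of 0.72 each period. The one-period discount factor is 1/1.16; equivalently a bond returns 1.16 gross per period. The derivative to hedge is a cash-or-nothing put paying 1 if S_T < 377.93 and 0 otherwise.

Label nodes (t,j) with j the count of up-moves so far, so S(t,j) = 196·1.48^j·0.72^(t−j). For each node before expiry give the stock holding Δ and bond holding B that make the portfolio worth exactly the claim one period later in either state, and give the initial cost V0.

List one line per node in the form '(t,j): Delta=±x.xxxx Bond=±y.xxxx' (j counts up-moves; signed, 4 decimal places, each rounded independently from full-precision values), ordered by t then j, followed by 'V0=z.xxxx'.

(0,0): Delta=-0.0017 Bond=0.8441
(1,0): Delta=0.0000 Bond=0.7432
(1,1): Delta=-0.0023 Bond=1.1508
(2,0): Delta=0.0000 Bond=0.8621
(2,1): Delta=0.0000 Bond=0.8621
(2,2): Delta=-0.0031 Bond=1.6788
V0=0.5163

Since d<R<u, set p* = (R−d)/(u−d) = 0.5789; price each node as the discounted p*-expectation of its children.
Payoff layer (t=3): V(3,0)=1.0000, V(3,1)=1.0000, V(3,2)=1.0000, V(3,3)=0.0000
Node (2,0) S=101.6064: V=(p*·1.0000+(1−p*)·1.0000)/1.16=0.8621; Δ=(1.0000−1.0000)/(150.3775−73.1566)=0.0000; B=V−Δ·S=0.8621
Node (2,1) S=208.8576: V=(p*·1.0000+(1−p*)·1.0000)/1.16=0.8621; Δ=(1.0000−1.0000)/(309.1092−150.3775)=0.0000; B=V−Δ·S=0.8621
Node (2,2) S=429.3184: V=(p*·0.0000+(1−p*)·1.0000)/1.16=0.3630; Δ=(0.0000−1.0000)/(635.3912−309.1092)=-0.0031; B=V−Δ·S=1.6788
Node (1,0) S=141.1200: V=(p*·0.8621+(1−p*)·0.8621)/1.16=0.7432; Δ=(0.8621−0.8621)/(208.8576−101.6064)=0.0000; B=V−Δ·S=0.7432
Node (1,1) S=290.0800: V=(p*·0.3630+(1−p*)·0.8621)/1.16=0.4941; Δ=(0.3630−0.8621)/(429.3184−208.8576)=-0.0023; B=V−Δ·S=1.1508
Node (0,0) S=196.0000: V=(p*·0.4941+(1−p*)·0.7432)/1.16=0.5163; Δ=(0.4941−0.7432)/(290.0800−141.1200)=-0.0017; B=V−Δ·S=0.8441
The time-0 hedge costs 0.5163, which is the no-arbitrage price.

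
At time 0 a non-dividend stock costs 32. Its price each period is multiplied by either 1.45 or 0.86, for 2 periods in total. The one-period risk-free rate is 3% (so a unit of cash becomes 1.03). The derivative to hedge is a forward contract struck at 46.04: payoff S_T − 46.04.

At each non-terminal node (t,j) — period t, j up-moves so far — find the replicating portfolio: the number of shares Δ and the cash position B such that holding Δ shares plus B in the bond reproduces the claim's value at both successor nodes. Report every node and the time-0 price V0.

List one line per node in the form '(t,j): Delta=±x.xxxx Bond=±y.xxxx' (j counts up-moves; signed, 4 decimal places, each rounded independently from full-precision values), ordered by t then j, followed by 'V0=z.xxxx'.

(0,0): Delta=1.0000 Bond=-43.3971
(1,0): Delta=1.0000 Bond=-44.6990
(1,1): Delta=1.0000 Bond=-44.6990
V0=-11.3971

Risk-neutral probability p* = (R−d)/(u−d) = (1.03−0.86)/(1.45−0.86) = 0.2881.
Payoff layer (t=2): V(2,0)=-22.3728, V(2,1)=-6.1360, V(2,2)=21.2400
(1,0): S=27.5200. Δ = (V_up−V_dn)/(S_up−S_dn) = (-6.1360−-22.3728)/(39.9040−23.6672) = 1.0000. V = [p*·-6.1360 + (1−p*)·-22.3728]/1.03 = -17.1790. B = V − Δ·S = -44.6990.
(1,1): S=46.4000. Δ = (V_up−V_dn)/(S_up−S_dn) = (21.2400−-6.1360)/(67.2800−39.9040) = 1.0000. V = [p*·21.2400 + (1−p*)·-6.1360]/1.03 = 1.7010. B = V − Δ·S = -44.6990.
(0,0): S=32.0000. Δ = (V_up−V_dn)/(S_up−S_dn) = (1.7010−-17.1790)/(46.4000−27.5200) = 1.0000. V = [p*·1.7010 + (1−p*)·-17.1790]/1.03 = -11.3971. B = V − Δ·S = -43.3971.
The time-0 hedge costs -11.3971, which is the no-arbitrage price.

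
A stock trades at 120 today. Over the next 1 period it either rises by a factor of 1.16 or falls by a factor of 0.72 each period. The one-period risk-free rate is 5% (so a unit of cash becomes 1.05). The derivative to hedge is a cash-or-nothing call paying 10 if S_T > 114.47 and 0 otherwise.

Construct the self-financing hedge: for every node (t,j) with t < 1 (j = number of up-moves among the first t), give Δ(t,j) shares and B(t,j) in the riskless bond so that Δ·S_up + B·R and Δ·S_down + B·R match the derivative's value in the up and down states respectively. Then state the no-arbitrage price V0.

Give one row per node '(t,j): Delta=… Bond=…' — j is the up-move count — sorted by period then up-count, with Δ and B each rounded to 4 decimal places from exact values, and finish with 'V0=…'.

Under the risk-neutral measure, an up-move has probability p* = (R−d)/(u−d) = 0.7500 and values discount at R = 1.05.
Terminal values V(1,·): V(1,0)=0.0000, V(1,1)=10.0000
Node (0,0) S=120.0000: V=(p*·10.0000+(1−p*)·0.0000)/1.05=7.1429; Δ=(10.0000−0.0000)/(139.2000−86.4000)=0.1894; B=V−Δ·S=-15.5844
Each (Δ,B) replicates both successor values, so the strategy is self-financing and V0 is arbitrage-free.

(0,0): Delta=0.1894 Bond=-15.5844
V0=7.1429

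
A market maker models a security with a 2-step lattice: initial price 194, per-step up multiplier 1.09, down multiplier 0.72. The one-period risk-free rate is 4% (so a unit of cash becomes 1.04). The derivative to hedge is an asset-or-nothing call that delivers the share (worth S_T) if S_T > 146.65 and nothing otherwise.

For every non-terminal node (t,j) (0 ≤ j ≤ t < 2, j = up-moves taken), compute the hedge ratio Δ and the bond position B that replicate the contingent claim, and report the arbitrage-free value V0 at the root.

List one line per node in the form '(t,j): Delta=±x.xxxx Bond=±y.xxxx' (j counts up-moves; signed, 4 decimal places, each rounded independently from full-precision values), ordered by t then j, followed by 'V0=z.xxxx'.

(0,0): Delta=1.1821 Bond=-37.0163
(1,0): Delta=2.9459 Bond=-284.8775
(1,1): Delta=1.0000 Bond=0.0000
V0=192.3020

Since d<R<u, set p* = (R−d)/(u−d) = 0.8649; price each node as the discounted p*-expectation of its children.
Terminal values V(2,·): V(2,0)=0.0000, V(2,1)=152.2512, V(2,2)=230.4914
(1,0): S=139.6800. Δ = (V_up−V_dn)/(S_up−S_dn) = (152.2512−0.0000)/(152.2512−100.5696) = 2.9459. V = [p*·152.2512 + (1−p*)·0.0000]/1.04 = 126.6122. B = V − Δ·S = -284.8775.
(1,1): S=211.4600. Δ = (V_up−V_dn)/(S_up−S_dn) = (230.4914−152.2512)/(230.4914−152.2512) = 1.0000. V = [p*·230.4914 + (1−p*)·152.2512]/1.04 = 211.4600. B = V − Δ·S = 0.0000.
(0,0): S=194.0000. Δ = (V_up−V_dn)/(S_up−S_dn) = (211.4600−126.6122)/(211.4600−139.6800) = 1.1821. V = [p*·211.4600 + (1−p*)·126.6122]/1.04 = 192.3020. B = V − Δ·S = -37.0163.
Self-financing check: at every node Δ·S+B equals the discounted successor values.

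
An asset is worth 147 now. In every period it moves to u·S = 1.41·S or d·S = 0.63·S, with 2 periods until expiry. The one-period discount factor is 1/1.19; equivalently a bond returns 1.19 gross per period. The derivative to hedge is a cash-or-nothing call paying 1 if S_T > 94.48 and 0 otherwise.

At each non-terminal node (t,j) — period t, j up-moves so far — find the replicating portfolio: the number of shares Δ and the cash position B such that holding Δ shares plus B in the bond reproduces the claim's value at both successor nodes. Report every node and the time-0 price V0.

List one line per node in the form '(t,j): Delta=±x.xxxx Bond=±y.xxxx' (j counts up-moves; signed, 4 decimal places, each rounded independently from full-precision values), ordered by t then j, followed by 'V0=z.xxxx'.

Since d<R<u, set p* = (R−d)/(u−d) = 0.7179; price each node as the discounted p*-expectation of its children.
Terminal values V(2,·): V(2,0)=0.0000, V(2,1)=1.0000, V(2,2)=1.0000
  t=1,j=0: stock 92.6100 → up 130.5801 (V=1.0000), down 58.3443 (V=0.0000). Price 0.6033; hedge Δ=0.0138, bond B=-0.6787.
  t=1,j=1: stock 207.2700 → up 292.2507 (V=1.0000), down 130.5801 (V=1.0000). Price 0.8403; hedge Δ=0.0000, bond B=0.8403.
  t=0,j=0: stock 147.0000 → up 207.2700 (V=0.8403), down 92.6100 (V=0.6033). Price 0.6500; hedge Δ=0.0021, bond B=0.3461.
Each (Δ,B) replicates both successor values, so the strategy is self-financing and V0 is arbitrage-free.

(0,0): Delta=0.0021 Bond=0.3461
(1,0): Delta=0.0138 Bond=-0.6787
(1,1): Delta=0.0000 Bond=0.8403
V0=0.6500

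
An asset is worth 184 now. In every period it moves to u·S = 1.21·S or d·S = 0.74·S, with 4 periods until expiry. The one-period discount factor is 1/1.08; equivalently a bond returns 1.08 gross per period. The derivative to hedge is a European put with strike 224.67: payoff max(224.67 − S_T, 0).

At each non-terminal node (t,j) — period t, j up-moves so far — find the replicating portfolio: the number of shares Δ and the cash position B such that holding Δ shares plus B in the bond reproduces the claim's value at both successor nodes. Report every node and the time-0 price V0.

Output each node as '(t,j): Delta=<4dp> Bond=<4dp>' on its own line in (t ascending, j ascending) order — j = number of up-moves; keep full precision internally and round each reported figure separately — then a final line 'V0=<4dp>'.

No-arbitrage ⇒ martingale measure with p* = (R−d)/(u−d) = 0.7234.
At expiry t=4: V(4,0)=169.4947, V(4,1)=134.4509, V(4,2)=77.1496, V(4,3)=0.0000, V(4,4)=0.0000
Node (3,0) S=74.5612: V=(p*·134.4509+(1−p*)·169.4947)/1.08=133.4666; Δ=(134.4509−169.4947)/(90.2191−55.1753)=-1.0000; B=V−Δ·S=208.0278
Node (3,1) S=121.9177: V=(p*·77.1496+(1−p*)·134.4509)/1.08=86.1101; Δ=(77.1496−134.4509)/(147.5204−90.2191)=-1.0000; B=V−Δ·S=208.0278
Node (3,2) S=199.3519: V=(p*·0.0000+(1−p*)·77.1496)/1.08=19.7586; Δ=(0.0000−77.1496)/(241.2157−147.5204)=-0.8234; B=V−Δ·S=183.9067
Node (3,3) S=325.9672: V=(p*·0.0000+(1−p*)·0.0000)/1.08=0.0000; Δ=(0.0000−0.0000)/(394.4203−241.2157)=0.0000; B=V−Δ·S=0.0000
Node (2,0) S=100.7584: V=(p*·86.1101+(1−p*)·133.4666)/1.08=91.8599; Δ=(86.1101−133.4666)/(121.9177−74.5612)=-1.0000; B=V−Δ·S=192.6183
Node (2,1) S=164.7536: V=(p*·19.7586+(1−p*)·86.1101)/1.08=35.2881; Δ=(19.7586−86.1101)/(199.3519−121.9177)=-0.8569; B=V−Δ·S=176.4616
Node (2,2) S=269.3944: V=(p*·0.0000+(1−p*)·19.7586)/1.08=5.0603; Δ=(0.0000−19.7586)/(325.9672−199.3519)=-0.1561; B=V−Δ·S=47.0998
Node (1,0) S=136.1600: V=(p*·35.2881+(1−p*)·91.8599)/1.08=47.1626; Δ=(35.2881−91.8599)/(164.7536−100.7584)=-0.8840; B=V−Δ·S=167.5282
Node (1,1) S=222.6400: V=(p*·5.0603+(1−p*)·35.2881)/1.08=12.4270; Δ=(5.0603−35.2881)/(269.3944−164.7536)=-0.2889; B=V−Δ·S=76.7414
Node (0,0) S=184.0000: V=(p*·12.4270+(1−p*)·47.1626)/1.08=20.4025; Δ=(12.4270−47.1626)/(222.6400−136.1600)=-0.4017; B=V−Δ·S=94.3080
The time-0 hedge costs 20.4025, which is the no-arbitrage price.

(0,0): Delta=-0.4017 Bond=94.3080
(1,0): Delta=-0.8840 Bond=167.5282
(1,1): Delta=-0.2889 Bond=76.7414
(2,0): Delta=-1.0000 Bond=192.6183
(2,1): Delta=-0.8569 Bond=176.4616
(2,2): Delta=-0.1561 Bond=47.0998
(3,0): Delta=-1.0000 Bond=208.0278
(3,1): Delta=-1.0000 Bond=208.0278
(3,2): Delta=-0.8234 Bond=183.9067
(3,3): Delta=0.0000 Bond=0.0000
V0=20.4025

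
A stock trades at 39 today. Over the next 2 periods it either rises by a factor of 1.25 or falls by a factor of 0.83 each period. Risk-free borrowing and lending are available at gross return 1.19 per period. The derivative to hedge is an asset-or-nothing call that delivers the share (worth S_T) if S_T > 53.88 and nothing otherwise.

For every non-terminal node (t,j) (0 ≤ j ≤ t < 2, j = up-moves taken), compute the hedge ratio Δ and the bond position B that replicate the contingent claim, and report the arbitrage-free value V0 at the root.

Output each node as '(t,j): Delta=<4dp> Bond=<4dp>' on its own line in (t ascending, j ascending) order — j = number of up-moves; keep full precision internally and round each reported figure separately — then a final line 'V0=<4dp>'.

(0,0): Delta=2.6796 Bond=-72.8908
(1,0): Delta=0.0000 Bond=0.0000
(1,1): Delta=2.9762 Bond=-101.1967
V0=31.6153

Since d<R<u, set p* = (R−d)/(u−d) = 0.8571; price each node as the discounted p*-expectation of its children.
At expiry t=2: V(2,0)=0.0000, V(2,1)=0.0000, V(2,2)=60.9375
  t=1,j=0: stock 32.3700 → up 40.4625 (V=0.0000), down 26.8671 (V=0.0000). Price 0.0000; hedge Δ=0.0000, bond B=0.0000.
  t=1,j=1: stock 48.7500 → up 60.9375 (V=60.9375), down 40.4625 (V=0.0000). Price 43.8926; hedge Δ=2.9762, bond B=-101.1967.
  t=0,j=0: stock 39.0000 → up 48.7500 (V=43.8926), down 32.3700 (V=0.0000). Price 31.6153; hedge Δ=2.6796, bond B=-72.8908.
Self-financing check: at every node Δ·S+B equals the discounted successor values.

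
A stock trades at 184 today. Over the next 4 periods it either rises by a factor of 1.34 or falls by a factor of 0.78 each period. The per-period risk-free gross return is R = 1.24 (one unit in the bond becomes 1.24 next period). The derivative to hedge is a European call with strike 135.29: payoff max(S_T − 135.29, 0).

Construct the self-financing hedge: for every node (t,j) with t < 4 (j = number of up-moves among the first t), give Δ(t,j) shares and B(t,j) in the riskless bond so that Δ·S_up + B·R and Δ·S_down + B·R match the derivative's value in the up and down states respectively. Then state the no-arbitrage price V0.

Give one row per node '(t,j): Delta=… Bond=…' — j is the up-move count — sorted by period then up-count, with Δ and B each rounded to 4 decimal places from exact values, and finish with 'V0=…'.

(0,0): Delta=0.9913 Bond=-55.4440
(1,0): Delta=0.9440 Bond=-61.9632
(1,1): Delta=0.9973 Bond=-70.2261
(2,0): Delta=0.6945 Bond=-48.9021
(2,1): Delta=0.9756 Bond=-82.9066
(2,2): Delta=1.0000 Bond=-87.9878
(3,0): Delta=0.0000 Bond=0.0000
(3,1): Delta=0.7823 Bond=-73.8209
(3,2): Delta=1.0000 Bond=-109.1048
(3,3): Delta=1.0000 Bond=-109.1048
V0=126.9495

The replicating-portfolio and risk-neutral prices coincide; use p* = (1.24−0.78)/(1.34−0.78) = 0.8214 for the latter.
Terminal values V(4,·): V(4,0)=0.0000, V(4,1)=0.0000, V(4,2)=65.7195, V(4,3)=210.0340, V(4,4)=457.9590
Node (3,0) S=87.3176: V=(p*·0.0000+(1−p*)·0.0000)/1.24=0.0000; Δ=(0.0000−0.0000)/(117.0055−68.1077)=0.0000; B=V−Δ·S=0.0000
Node (3,1) S=150.0071: V=(p*·65.7195+(1−p*)·0.0000)/1.24=43.5354; Δ=(65.7195−0.0000)/(201.0095−117.0055)=0.7823; B=V−Δ·S=-73.8209
Node (3,2) S=257.7045: V=(p*·210.0340+(1−p*)·65.7195)/1.24=148.5997; Δ=(210.0340−65.7195)/(345.3240−201.0095)=1.0000; B=V−Δ·S=-109.1048
Node (3,3) S=442.7231: V=(p*·457.9590+(1−p*)·210.0340)/1.24=333.6183; Δ=(457.9590−210.0340)/(593.2490−345.3240)=1.0000; B=V−Δ·S=-109.1048
Node (2,0) S=111.9456: V=(p*·43.5354+(1−p*)·0.0000)/1.24=28.8397; Δ=(43.5354−0.0000)/(150.0071−87.3176)=0.6945; B=V−Δ·S=-48.9021
Node (2,1) S=192.3168: V=(p*·148.5997+(1−p*)·43.5354)/1.24=104.7082; Δ=(148.5997−43.5354)/(257.7045−150.0071)=0.9756; B=V−Δ·S=-82.9066
Node (2,2) S=330.3904: V=(p*·333.6183+(1−p*)·148.5997)/1.24=242.4026; Δ=(333.6183−148.5997)/(442.7231−257.7045)=1.0000; B=V−Δ·S=-87.9878
Node (1,0) S=143.5200: V=(p*·104.7082+(1−p*)·28.8397)/1.24=73.5163; Δ=(104.7082−28.8397)/(192.3168−111.9456)=0.9440; B=V−Δ·S=-61.9632
Node (1,1) S=246.5600: V=(p*·242.4026+(1−p*)·104.7082)/1.24=175.6567; Δ=(242.4026−104.7082)/(330.3904−192.3168)=0.9973; B=V−Δ·S=-70.2261
Node (0,0) S=184.0000: V=(p*·175.6567+(1−p*)·73.5163)/1.24=126.9495; Δ=(175.6567−73.5163)/(246.5600−143.5200)=0.9913; B=V−Δ·S=-55.4440
Self-financing check: at every node Δ·S+B equals the discounted successor values.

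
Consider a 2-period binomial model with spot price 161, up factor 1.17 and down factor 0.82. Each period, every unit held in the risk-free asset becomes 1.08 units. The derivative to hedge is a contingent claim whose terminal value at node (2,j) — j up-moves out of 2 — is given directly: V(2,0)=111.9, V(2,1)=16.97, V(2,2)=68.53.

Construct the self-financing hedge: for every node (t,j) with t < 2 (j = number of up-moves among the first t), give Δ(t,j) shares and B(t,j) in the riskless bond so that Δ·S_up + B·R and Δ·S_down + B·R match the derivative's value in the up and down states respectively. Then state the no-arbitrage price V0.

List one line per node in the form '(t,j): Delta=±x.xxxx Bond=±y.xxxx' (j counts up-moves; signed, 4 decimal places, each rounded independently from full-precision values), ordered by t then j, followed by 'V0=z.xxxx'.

(0,0): Delta=0.2283 Bond=7.5751
(1,0): Delta=-2.0545 Bond=309.5439
(1,1): Delta=0.7820 Bond=-96.1368
V0=44.3242

No-arbitrage ⇒ martingale measure with p* = (R−d)/(u−d) = 0.7429.
Payoff layer (t=2): V(2,0)=111.9000, V(2,1)=16.9700, V(2,2)=68.5300
Node (1,0) S=132.0200: V=(p*·16.9700+(1−p*)·111.9000)/1.08=38.3153; Δ=(16.9700−111.9000)/(154.4634−108.2564)=-2.0545; B=V−Δ·S=309.5439
Node (1,1) S=188.3700: V=(p*·68.5300+(1−p*)·16.9700)/1.08=51.1775; Δ=(68.5300−16.9700)/(220.3929−154.4634)=0.7820; B=V−Δ·S=-96.1368
Node (0,0) S=161.0000: V=(p*·51.1775+(1−p*)·38.3153)/1.08=44.3242; Δ=(51.1775−38.3153)/(188.3700−132.0200)=0.2283; B=V−Δ·S=7.5751
Each (Δ,B) replicates both successor values, so the strategy is self-financing and V0 is arbitrage-free.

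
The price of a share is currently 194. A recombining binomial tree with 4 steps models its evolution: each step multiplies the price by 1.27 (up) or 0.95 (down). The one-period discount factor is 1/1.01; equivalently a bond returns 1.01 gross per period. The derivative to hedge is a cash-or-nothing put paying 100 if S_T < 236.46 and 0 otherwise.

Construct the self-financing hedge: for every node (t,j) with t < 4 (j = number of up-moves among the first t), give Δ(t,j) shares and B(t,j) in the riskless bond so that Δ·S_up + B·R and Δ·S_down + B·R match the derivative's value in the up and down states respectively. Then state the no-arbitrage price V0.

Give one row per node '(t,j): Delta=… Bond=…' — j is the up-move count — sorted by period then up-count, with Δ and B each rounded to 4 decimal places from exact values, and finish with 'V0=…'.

The replicating-portfolio and risk-neutral prices coincide; use p* = (1.01−0.95)/(1.27−0.95) = 0.1875 for the latter.
Terminal payoffs: V(4,0)=100.0000, V(4,1)=100.0000, V(4,2)=0.0000, V(4,3)=0.0000, V(4,4)=0.0000
Node (3,0) S=166.3307: V=(p*·100.0000+(1−p*)·100.0000)/1.01=99.0099; Δ=(100.0000−100.0000)/(211.2401−158.0142)=0.0000; B=V−Δ·S=99.0099
Node (3,1) S=222.3579: V=(p*·0.0000+(1−p*)·100.0000)/1.01=80.4455; Δ=(0.0000−100.0000)/(282.3946−211.2401)=-1.4054; B=V−Δ·S=392.9455
Node (3,2) S=297.2575: V=(p*·0.0000+(1−p*)·0.0000)/1.01=0.0000; Δ=(0.0000−0.0000)/(377.5170−282.3946)=0.0000; B=V−Δ·S=0.0000
Node (3,3) S=397.3863: V=(p*·0.0000+(1−p*)·0.0000)/1.01=0.0000; Δ=(0.0000−0.0000)/(504.6806−377.5170)=0.0000; B=V−Δ·S=0.0000
Node (2,0) S=175.0850: V=(p*·80.4455+(1−p*)·99.0099)/1.01=94.5833; Δ=(80.4455−99.0099)/(222.3580−166.3307)=-0.3313; B=V−Δ·S=152.5969
Node (2,1) S=234.0610: V=(p*·0.0000+(1−p*)·80.4455)/1.01=64.7149; Δ=(0.0000−80.4455)/(297.2575−222.3579)=-1.0740; B=V−Δ·S=316.1072
Node (2,2) S=312.9026: V=(p*·0.0000+(1−p*)·0.0000)/1.01=0.0000; Δ=(0.0000−0.0000)/(397.3863−297.2575)=0.0000; B=V−Δ·S=0.0000
Node (1,0) S=184.3000: V=(p*·64.7149+(1−p*)·94.5833)/1.01=88.1019; Δ=(64.7149−94.5833)/(234.0610−175.0850)=-0.5065; B=V−Δ·S=181.4406
Node (1,1) S=246.3800: V=(p*·0.0000+(1−p*)·64.7149)/1.01=52.0602; Δ=(0.0000−64.7149)/(312.9026−234.0610)=-0.8208; B=V−Δ·S=254.2941
Node (0,0) S=194.0000: V=(p*·52.0602+(1−p*)·88.1019)/1.01=80.5387; Δ=(52.0602−88.1019)/(246.3800−184.3000)=-0.5806; B=V−Δ·S=193.1690
The time-0 hedge costs 80.5387, which is the no-arbitrage price.

(0,0): Delta=-0.5806 Bond=193.1690
(1,0): Delta=-0.5065 Bond=181.4406
(1,1): Delta=-0.8208 Bond=254.2941
(2,0): Delta=-0.3313 Bond=152.5969
(2,1): Delta=-1.0740 Bond=316.1072
(2,2): Delta=0.0000 Bond=0.0000
(3,0): Delta=0.0000 Bond=99.0099
(3,1): Delta=-1.4054 Bond=392.9455
(3,2): Delta=0.0000 Bond=0.0000
(3,3): Delta=0.0000 Bond=0.0000
V0=80.5387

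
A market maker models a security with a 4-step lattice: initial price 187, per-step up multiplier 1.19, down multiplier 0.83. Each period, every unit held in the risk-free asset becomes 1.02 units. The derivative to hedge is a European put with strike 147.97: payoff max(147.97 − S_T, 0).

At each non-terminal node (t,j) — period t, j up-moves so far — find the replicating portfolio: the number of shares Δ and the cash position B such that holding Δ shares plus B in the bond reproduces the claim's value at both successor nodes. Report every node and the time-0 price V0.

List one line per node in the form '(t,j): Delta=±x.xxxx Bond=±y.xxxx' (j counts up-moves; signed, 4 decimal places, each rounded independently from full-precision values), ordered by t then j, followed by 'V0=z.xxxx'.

Risk-neutral probability p* = (R−d)/(u−d) = (1.02−0.83)/(1.19−0.83) = 0.5278.
Terminal payoffs: V(4,0)=59.2229, V(4,1)=20.7302, V(4,2)=0.0000, V(4,3)=0.0000, V(4,4)=0.0000
Node (3,0) S=106.9242: V=(p*·20.7302+(1−p*)·59.2229)/1.02=38.1445; Δ=(20.7302−59.2229)/(127.2398−88.7471)=-1.0000; B=V−Δ·S=145.0686
Node (3,1) S=153.3009: V=(p*·0.0000+(1−p*)·20.7302)/1.02=9.5973; Δ=(0.0000−20.7302)/(182.4281−127.2398)=-0.3756; B=V−Δ·S=67.1813
Node (3,2) S=219.7929: V=(p*·0.0000+(1−p*)·0.0000)/1.02=0.0000; Δ=(0.0000−0.0000)/(261.5535−182.4281)=0.0000; B=V−Δ·S=0.0000
Node (3,3) S=315.1247: V=(p*·0.0000+(1−p*)·0.0000)/1.02=0.0000; Δ=(0.0000−0.0000)/(374.9984−261.5535)=0.0000; B=V−Δ·S=0.0000
Node (2,0) S=128.8243: V=(p*·9.5973+(1−p*)·38.1445)/1.02=22.6254; Δ=(9.5973−38.1445)/(153.3009−106.9242)=-0.6155; B=V−Δ·S=101.9230
Node (2,1) S=184.6999: V=(p*·0.0000+(1−p*)·9.5973)/1.02=4.4432; Δ=(0.0000−9.5973)/(219.7929−153.3009)=-0.1443; B=V−Δ·S=31.1025
Node (2,2) S=264.8107: V=(p*·0.0000+(1−p*)·0.0000)/1.02=0.0000; Δ=(0.0000−0.0000)/(315.1247−219.7929)=0.0000; B=V−Δ·S=0.0000
Node (1,0) S=155.2100: V=(p*·4.4432+(1−p*)·22.6254)/1.02=12.7738; Δ=(4.4432−22.6254)/(184.6999−128.8243)=-0.3254; B=V−Δ·S=63.2799
Node (1,1) S=222.5300: V=(p*·0.0000+(1−p*)·4.4432)/1.02=2.0570; Δ=(0.0000−4.4432)/(264.8107−184.6999)=-0.0555; B=V−Δ·S=14.3993
Node (0,0) S=187.0000: V=(p*·2.0570+(1−p*)·12.7738)/1.02=6.9782; Δ=(2.0570−12.7738)/(222.5300−155.2100)=-0.1592; B=V−Δ·S=36.7469
Check: Δ(0,0)·S0 + B(0,0) = 6.9782 = V0.

(0,0): Delta=-0.1592 Bond=36.7469
(1,0): Delta=-0.3254 Bond=63.2799
(1,1): Delta=-0.0555 Bond=14.3993
(2,0): Delta=-0.6155 Bond=101.9230
(2,1): Delta=-0.1443 Bond=31.1025
(2,2): Delta=0.0000 Bond=0.0000
(3,0): Delta=-1.0000 Bond=145.0686
(3,1): Delta=-0.3756 Bond=67.1813
(3,2): Delta=0.0000 Bond=0.0000
(3,3): Delta=0.0000 Bond=0.0000
V0=6.9782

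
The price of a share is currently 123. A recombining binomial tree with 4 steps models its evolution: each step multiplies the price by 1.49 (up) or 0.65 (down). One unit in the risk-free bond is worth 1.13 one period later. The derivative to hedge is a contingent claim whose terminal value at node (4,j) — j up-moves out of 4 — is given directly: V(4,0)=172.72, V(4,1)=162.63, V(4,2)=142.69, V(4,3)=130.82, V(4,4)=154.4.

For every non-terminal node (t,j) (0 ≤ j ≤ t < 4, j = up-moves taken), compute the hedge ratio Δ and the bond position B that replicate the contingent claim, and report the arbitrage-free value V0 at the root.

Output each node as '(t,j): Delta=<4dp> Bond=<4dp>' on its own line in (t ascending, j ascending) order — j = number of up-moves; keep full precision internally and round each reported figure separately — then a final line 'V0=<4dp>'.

(0,0): Delta=-0.0514 Bond=95.0902
(1,0): Delta=-0.1807 Bond=117.7929
(1,1): Delta=-0.0090 Bond=99.6962
(2,0): Delta=-0.3187 Bond=140.2752
(2,1): Delta=-0.1356 Bond=127.7290
(2,2): Delta=0.0324 Bond=101.3526
(3,0): Delta=-0.3556 Bond=159.7591
(3,1): Delta=-0.3066 Bond=157.5750
(3,2): Delta=-0.0796 Bond=134.4028
(3,3): Delta=0.0690 Bond=99.6226
V0=88.7733

Under the risk-neutral measure, an up-move has probability p* = (R−d)/(u−d) = 0.5714 and values discount at R = 1.13.
At expiry t=4: V(4,0)=172.7200, V(4,1)=162.6300, V(4,2)=142.6900, V(4,3)=130.8200, V(4,4)=154.4000
Node (3,0) S=33.7789: V=(p*·162.6300+(1−p*)·172.7200)/1.13=147.7472; Δ=(162.6300−172.7200)/(50.3305−21.9563)=-0.3556; B=V−Δ·S=159.7591
Node (3,1) S=77.4316: V=(p*·142.6900+(1−p*)·162.6300)/1.13=133.8369; Δ=(142.6900−162.6300)/(115.3730−50.3305)=-0.3066; B=V−Δ·S=157.5750
Node (3,2) S=177.4970: V=(p*·130.8200+(1−p*)·142.6900)/1.13=120.2718; Δ=(130.8200−142.6900)/(264.4705−115.3730)=-0.0796; B=V−Δ·S=134.4028
Node (3,3) S=406.8777: V=(p*·154.4000+(1−p*)·130.8200)/1.13=127.6941; Δ=(154.4000−130.8200)/(606.2478−264.4705)=0.0690; B=V−Δ·S=99.6226
Node (2,0) S=51.9675: V=(p*·133.8369+(1−p*)·147.7472)/1.13=123.7154; Δ=(133.8369−147.7472)/(77.4316−33.7789)=-0.3187; B=V−Δ·S=140.2752
Node (2,1) S=119.1255: V=(p*·120.2718+(1−p*)·133.8369)/1.13=111.5800; Δ=(120.2718−133.8369)/(177.4970−77.4316)=-0.1356; B=V−Δ·S=127.7290
Node (2,2) S=273.0723: V=(p*·127.6941+(1−p*)·120.2718)/1.13=110.1886; Δ=(127.6941−120.2718)/(406.8777−177.4970)=0.0324; B=V−Δ·S=101.3526
Node (1,0) S=79.9500: V=(p*·111.5800+(1−p*)·123.7154)/1.13=103.3459; Δ=(111.5800−123.7154)/(119.1255−51.9675)=-0.1807; B=V−Δ·S=117.7929
Node (1,1) S=183.2700: V=(p*·110.1886+(1−p*)·111.5800)/1.13=98.0397; Δ=(110.1886−111.5800)/(273.0723−119.1255)=-0.0090; B=V−Δ·S=99.6962
Node (0,0) S=123.0000: V=(p*·98.0397+(1−p*)·103.3459)/1.13=88.7733; Δ=(98.0397−103.3459)/(183.2700−79.9500)=-0.0514; B=V−Δ·S=95.0902
Each (Δ,B) replicates both successor values, so the strategy is self-financing and V0 is arbitrage-free.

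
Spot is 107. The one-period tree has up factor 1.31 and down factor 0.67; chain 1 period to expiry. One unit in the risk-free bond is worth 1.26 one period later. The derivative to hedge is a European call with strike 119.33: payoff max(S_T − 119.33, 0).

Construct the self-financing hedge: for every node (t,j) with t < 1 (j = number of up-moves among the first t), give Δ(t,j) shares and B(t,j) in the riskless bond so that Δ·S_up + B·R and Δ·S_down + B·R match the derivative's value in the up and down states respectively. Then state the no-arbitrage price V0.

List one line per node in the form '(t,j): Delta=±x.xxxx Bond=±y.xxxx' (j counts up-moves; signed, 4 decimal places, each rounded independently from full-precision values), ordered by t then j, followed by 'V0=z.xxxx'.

The replicating-portfolio and risk-neutral prices coincide; use p* = (1.26−0.67)/(1.31−0.67) = 0.9219 for the latter.
Terminal payoffs: V(1,0)=0.0000, V(1,1)=20.8400
  t=0,j=0: stock 107.0000 → up 140.1700 (V=20.8400), down 71.6900 (V=0.0000). Price 15.2475; hedge Δ=0.3043, bond B=-17.3150.
Check: Δ(0,0)·S0 + B(0,0) = 15.2475 = V0.

(0,0): Delta=0.3043 Bond=-17.3150
V0=15.2475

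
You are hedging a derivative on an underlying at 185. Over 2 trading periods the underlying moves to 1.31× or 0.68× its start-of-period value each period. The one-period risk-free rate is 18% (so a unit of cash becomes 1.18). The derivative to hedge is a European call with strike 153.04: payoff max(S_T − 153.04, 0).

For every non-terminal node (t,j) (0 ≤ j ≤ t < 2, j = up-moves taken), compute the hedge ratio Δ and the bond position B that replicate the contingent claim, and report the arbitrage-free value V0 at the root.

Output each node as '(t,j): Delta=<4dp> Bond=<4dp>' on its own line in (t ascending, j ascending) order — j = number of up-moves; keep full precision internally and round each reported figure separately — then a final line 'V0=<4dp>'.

The replicating-portfolio and risk-neutral prices coincide; use p* = (1.18−0.68)/(1.31−0.68) = 0.7937 for the latter.
Terminal values V(2,·): V(2,0)=0.0000, V(2,1)=11.7580, V(2,2)=164.4385
(1,0): S=125.8000. Δ = (V_up−V_dn)/(S_up−S_dn) = (11.7580−0.0000)/(164.7980−85.5440) = 0.1484. V = [p*·11.7580 + (1−p*)·0.0000]/1.18 = 7.9083. B = V − Δ·S = -10.7552.
(1,1): S=242.3500. Δ = (V_up−V_dn)/(S_up−S_dn) = (164.4385−11.7580)/(317.4785−164.7980) = 1.0000. V = [p*·164.4385 + (1−p*)·11.7580]/1.18 = 112.6551. B = V − Δ·S = -129.6949.
(0,0): S=185.0000. Δ = (V_up−V_dn)/(S_up−S_dn) = (112.6551−7.9083)/(242.3500−125.8000) = 0.8987. V = [p*·112.6551 + (1−p*)·7.9083]/1.18 = 77.1531. B = V − Δ·S = -89.1117.
Check: Δ(0,0)·S0 + B(0,0) = 77.1531 = V0.

(0,0): Delta=0.8987 Bond=-89.1117
(1,0): Delta=0.1484 Bond=-10.7552
(1,1): Delta=1.0000 Bond=-129.6949
V0=77.1531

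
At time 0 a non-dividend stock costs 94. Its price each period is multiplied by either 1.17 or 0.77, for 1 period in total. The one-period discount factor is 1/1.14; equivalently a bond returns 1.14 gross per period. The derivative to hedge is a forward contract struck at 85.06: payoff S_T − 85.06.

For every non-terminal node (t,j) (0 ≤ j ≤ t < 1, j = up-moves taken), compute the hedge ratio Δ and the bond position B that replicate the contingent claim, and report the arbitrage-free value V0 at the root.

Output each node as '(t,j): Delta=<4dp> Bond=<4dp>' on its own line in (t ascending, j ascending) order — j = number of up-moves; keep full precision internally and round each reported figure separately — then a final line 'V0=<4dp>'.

(0,0): Delta=1.0000 Bond=-74.6140
V0=19.3860

Risk-neutral probability p* = (R−d)/(u−d) = (1.14−0.77)/(1.17−0.77) = 0.9250.
At expiry t=1: V(1,0)=-12.6800, V(1,1)=24.9200
  t=0,j=0: stock 94.0000 → up 109.9800 (V=24.9200), down 72.3800 (V=-12.6800). Price 19.3860; hedge Δ=1.0000, bond B=-74.6140.
The time-0 hedge costs 19.3860, which is the no-arbitrage price.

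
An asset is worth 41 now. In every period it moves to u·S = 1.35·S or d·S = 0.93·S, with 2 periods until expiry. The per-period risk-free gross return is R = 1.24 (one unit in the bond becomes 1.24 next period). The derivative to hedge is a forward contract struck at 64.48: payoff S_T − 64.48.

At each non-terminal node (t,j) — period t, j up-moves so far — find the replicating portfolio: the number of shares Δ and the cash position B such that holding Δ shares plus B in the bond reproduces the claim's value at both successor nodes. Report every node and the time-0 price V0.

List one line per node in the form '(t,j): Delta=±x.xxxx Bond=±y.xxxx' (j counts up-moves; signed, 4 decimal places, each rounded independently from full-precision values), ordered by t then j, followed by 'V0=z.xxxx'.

(0,0): Delta=1.0000 Bond=-41.9355
(1,0): Delta=1.0000 Bond=-52.0000
(1,1): Delta=1.0000 Bond=-52.0000
V0=-0.9355

Risk-neutral probability p* = (R−d)/(u−d) = (1.24−0.93)/(1.35−0.93) = 0.7381.
Payoff layer (t=2): V(2,0)=-29.0191, V(2,1)=-13.0045, V(2,2)=10.2425
  t=1,j=0: stock 38.1300 → up 51.4755 (V=-13.0045), down 35.4609 (V=-29.0191). Price -13.8700; hedge Δ=1.0000, bond B=-52.0000.
  t=1,j=1: stock 55.3500 → up 74.7225 (V=10.2425), down 51.4755 (V=-13.0045). Price 3.3500; hedge Δ=1.0000, bond B=-52.0000.
  t=0,j=0: stock 41.0000 → up 55.3500 (V=3.3500), down 38.1300 (V=-13.8700). Price -0.9355; hedge Δ=1.0000, bond B=-41.9355.
Root portfolio cost Δ·41+B reproduces V0=-0.9355.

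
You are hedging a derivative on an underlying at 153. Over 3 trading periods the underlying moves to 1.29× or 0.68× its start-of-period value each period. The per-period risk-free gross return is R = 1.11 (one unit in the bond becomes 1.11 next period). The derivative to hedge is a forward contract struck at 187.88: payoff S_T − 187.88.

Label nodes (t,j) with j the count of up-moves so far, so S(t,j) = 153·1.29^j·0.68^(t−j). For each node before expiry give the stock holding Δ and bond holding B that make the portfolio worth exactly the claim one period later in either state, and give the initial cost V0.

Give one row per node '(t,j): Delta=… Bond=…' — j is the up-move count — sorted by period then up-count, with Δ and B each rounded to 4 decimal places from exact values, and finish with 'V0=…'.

(0,0): Delta=1.0000 Bond=-137.3762
(1,0): Delta=1.0000 Bond=-152.4876
(1,1): Delta=1.0000 Bond=-152.4876
(2,0): Delta=1.0000 Bond=-169.2613
(2,1): Delta=1.0000 Bond=-169.2613
(2,2): Delta=1.0000 Bond=-169.2613
V0=15.6238

Since d<R<u, set p* = (R−d)/(u−d) = 0.7049; price each node as the discounted p*-expectation of its children.
Terminal payoffs: V(3,0)=-139.7719, V(3,1)=-96.6161, V(3,2)=-14.7470, V(3,3)=140.5634
Node (2,0) S=70.7472: V=(p*·-96.6161+(1−p*)·-139.7719)/1.11=-98.5141; Δ=(-96.6161−-139.7719)/(91.2639−48.1081)=1.0000; B=V−Δ·S=-169.2613
Node (2,1) S=134.2116: V=(p*·-14.7470+(1−p*)·-96.6161)/1.11=-35.0497; Δ=(-14.7470−-96.6161)/(173.1330−91.2639)=1.0000; B=V−Δ·S=-169.2613
Node (2,2) S=254.6073: V=(p*·140.5634+(1−p*)·-14.7470)/1.11=85.3460; Δ=(140.5634−-14.7470)/(328.4434−173.1330)=1.0000; B=V−Δ·S=-169.2613
Node (1,0) S=104.0400: V=(p*·-35.0497+(1−p*)·-98.5141)/1.11=-48.4476; Δ=(-35.0497−-98.5141)/(134.2116−70.7472)=1.0000; B=V−Δ·S=-152.4876
Node (1,1) S=197.3700: V=(p*·85.3460+(1−p*)·-35.0497)/1.11=44.8824; Δ=(85.3460−-35.0497)/(254.6073−134.2116)=1.0000; B=V−Δ·S=-152.4876
Node (0,0) S=153.0000: V=(p*·44.8824+(1−p*)·-48.4476)/1.11=15.6238; Δ=(44.8824−-48.4476)/(197.3700−104.0400)=1.0000; B=V−Δ·S=-137.3762
The time-0 hedge costs 15.6238, which is the no-arbitrage price.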